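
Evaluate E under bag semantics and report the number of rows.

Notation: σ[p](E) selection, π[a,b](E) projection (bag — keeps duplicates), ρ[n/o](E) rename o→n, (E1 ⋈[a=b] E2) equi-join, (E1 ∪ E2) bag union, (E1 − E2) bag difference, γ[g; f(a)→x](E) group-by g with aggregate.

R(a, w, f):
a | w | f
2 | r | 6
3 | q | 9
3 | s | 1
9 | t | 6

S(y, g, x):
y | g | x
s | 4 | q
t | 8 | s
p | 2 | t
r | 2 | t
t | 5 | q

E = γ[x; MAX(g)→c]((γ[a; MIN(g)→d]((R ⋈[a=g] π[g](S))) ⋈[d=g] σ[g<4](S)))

Subexpression sizes:
  R → 4
  S → 5
  π[g](S) → 5
  (R ⋈[a=g] π[g](S)) → 2
  γ[a; MIN(g)→d]((R ⋈[a=g] π[g](S))) → 1
  S → 5
  σ[g<4](S) → 2
  (γ[a; MIN(g)→d]((R ⋈[a=g] π[g](S))) ⋈[d=g] σ[g<4](S)) → 2
  γ[x; MAX(g)→c]((γ[a; MIN(g)→d]((R ⋈[a=g] π[g](S))) ⋈[d=g] σ[g<4](S))) → 1

|E| = 1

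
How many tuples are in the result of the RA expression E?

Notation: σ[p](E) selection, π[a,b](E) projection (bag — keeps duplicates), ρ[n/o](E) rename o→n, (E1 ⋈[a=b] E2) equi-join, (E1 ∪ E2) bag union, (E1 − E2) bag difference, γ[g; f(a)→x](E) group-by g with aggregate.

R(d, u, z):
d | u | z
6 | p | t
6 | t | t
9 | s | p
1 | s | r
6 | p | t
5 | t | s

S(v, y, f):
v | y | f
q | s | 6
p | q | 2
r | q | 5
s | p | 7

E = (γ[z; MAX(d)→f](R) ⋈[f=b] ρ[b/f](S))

Subexpression sizes:
  R → 6
  γ[z; MAX(d)→f](R) → 4
  S → 4
  ρ[b/f](S) → 4
  (γ[z; MAX(d)→f](R) ⋈[f=b] ρ[b/f](S)) → 2

|E| = 2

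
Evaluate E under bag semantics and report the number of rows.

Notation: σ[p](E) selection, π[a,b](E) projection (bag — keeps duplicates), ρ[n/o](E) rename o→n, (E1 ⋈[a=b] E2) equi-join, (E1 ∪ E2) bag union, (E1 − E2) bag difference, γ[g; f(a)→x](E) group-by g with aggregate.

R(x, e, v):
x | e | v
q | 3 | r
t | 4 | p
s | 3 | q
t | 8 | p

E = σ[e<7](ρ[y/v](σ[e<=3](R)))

Subexpression sizes:
  R → 4
  σ[e<=3](R) → 2
  ρ[y/v](σ[e<=3](R)) → 2
  σ[e<7](ρ[y/v](σ[e<=3](R))) → 2

|E| = 2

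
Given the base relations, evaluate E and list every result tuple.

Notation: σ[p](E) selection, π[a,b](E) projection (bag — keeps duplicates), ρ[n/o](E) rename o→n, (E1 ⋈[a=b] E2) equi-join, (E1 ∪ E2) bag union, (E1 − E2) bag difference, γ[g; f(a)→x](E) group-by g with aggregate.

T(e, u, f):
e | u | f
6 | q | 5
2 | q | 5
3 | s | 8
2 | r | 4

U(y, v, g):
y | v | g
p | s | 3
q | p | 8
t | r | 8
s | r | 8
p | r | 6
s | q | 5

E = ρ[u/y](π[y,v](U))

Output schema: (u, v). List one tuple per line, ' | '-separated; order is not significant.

Subexpression sizes:
  U → 6
  π[y,v](U) → 6
  ρ[u/y](π[y,v](U)) → 6

== RESULT ==
u | v
p | r
p | s
q | p
s | q
s | r
t | r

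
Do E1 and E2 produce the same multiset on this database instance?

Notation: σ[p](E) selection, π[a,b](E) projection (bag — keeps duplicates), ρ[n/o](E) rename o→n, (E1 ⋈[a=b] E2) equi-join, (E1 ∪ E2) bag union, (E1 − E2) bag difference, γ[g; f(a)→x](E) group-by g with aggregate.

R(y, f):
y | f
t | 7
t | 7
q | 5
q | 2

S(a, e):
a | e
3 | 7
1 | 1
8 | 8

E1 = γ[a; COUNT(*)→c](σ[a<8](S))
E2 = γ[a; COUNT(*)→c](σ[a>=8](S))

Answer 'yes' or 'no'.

E1 row counts bottom-up:
  S → 3
  σ[a<8](S) → 2
  γ[a; COUNT(*)→c](σ[a<8](S)) → 2
E2 row counts bottom-up:
  S → 3
  σ[a>=8](S) → 1
  γ[a; COUNT(*)→c](σ[a>=8](S)) → 1

E1 result:
a | c
1 | 1
3 | 1
E2 result:
a | c
8 | 1
Witness: (3, 1) appears 1× in E1 but 0× in E2.

no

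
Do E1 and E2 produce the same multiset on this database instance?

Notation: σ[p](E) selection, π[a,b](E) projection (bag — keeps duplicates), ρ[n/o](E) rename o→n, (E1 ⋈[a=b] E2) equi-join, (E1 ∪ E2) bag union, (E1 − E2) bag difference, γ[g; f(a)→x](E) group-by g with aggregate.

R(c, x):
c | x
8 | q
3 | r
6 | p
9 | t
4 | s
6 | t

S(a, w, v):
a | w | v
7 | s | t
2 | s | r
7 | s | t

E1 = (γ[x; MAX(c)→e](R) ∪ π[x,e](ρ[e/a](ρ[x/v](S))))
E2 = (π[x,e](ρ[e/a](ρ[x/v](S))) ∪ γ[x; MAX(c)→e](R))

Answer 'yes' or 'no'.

E1 per-node cardinality:
  R → 6
  γ[x; MAX(c)→e](R) → 5
  S → 3
  ρ[x/v](S) → 3
  ρ[e/a](ρ[x/v](S)) → 3
  π[x,e](ρ[e/a](ρ[x/v](S))) → 3
  (γ[x; MAX(c)→e](R) ∪ π[x,e](ρ[e/a](ρ[x/v](S)))) → 8
E2 per-node cardinality:
  S → 3
  ρ[x/v](S) → 3
  ρ[e/a](ρ[x/v](S)) → 3
  π[x,e](ρ[e/a](ρ[x/v](S))) → 3
  R → 6
  γ[x; MAX(c)→e](R) → 5
  (π[x,e](ρ[e/a](ρ[x/v](S))) ∪ γ[x; MAX(c)→e](R)) → 8

E1 and E2 produce the same multiset:
x | e
p | 6
q | 8
r | 2
r | 3
s | 4
t | 7
t | 7
t | 9

yes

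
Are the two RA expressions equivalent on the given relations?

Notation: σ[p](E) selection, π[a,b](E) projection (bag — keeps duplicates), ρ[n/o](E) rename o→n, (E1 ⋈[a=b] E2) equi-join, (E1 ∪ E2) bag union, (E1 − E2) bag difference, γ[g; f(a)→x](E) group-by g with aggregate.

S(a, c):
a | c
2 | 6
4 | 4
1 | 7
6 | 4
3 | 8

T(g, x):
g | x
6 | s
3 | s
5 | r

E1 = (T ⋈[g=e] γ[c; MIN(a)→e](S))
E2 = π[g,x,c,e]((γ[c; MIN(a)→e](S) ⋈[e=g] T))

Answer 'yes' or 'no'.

E1 row counts bottom-up:
  T → 3
  S → 5
  γ[c; MIN(a)→e](S) → 4
  (T ⋈[g=e] γ[c; MIN(a)→e](S)) → 1
E2 row counts bottom-up:
  S → 5
  γ[c; MIN(a)→e](S) → 4
  T → 3
  (γ[c; MIN(a)→e](S) ⋈[e=g] T) → 1
  π[g,x,c,e]((γ[c; MIN(a)→e](S) ⋈[e=g] T)) → 1

E1 and E2 produce the same multiset:
g | x | c | e
3 | s | 8 | 3

yes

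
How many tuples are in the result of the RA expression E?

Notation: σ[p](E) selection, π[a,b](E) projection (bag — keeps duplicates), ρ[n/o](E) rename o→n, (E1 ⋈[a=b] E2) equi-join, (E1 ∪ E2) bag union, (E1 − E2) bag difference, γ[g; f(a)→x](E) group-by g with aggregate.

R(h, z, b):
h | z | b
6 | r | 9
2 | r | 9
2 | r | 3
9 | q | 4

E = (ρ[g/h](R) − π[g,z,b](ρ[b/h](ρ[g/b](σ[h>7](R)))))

Per-node cardinality:
  R → 4
  ρ[g/h](R) → 4
  R → 4
  σ[h>7](R) → 1
  ρ[g/b](σ[h>7](R)) → 1
  ρ[b/h](ρ[g/b](σ[h>7](R))) → 1
  π[g,z,b](ρ[b/h](ρ[g/b](σ[h>7](R)))) → 1
  (ρ[g/h](R) − π[g,z,b](ρ[b/h](ρ[g/b](σ[h>7](R))))) → 4

|E| = 4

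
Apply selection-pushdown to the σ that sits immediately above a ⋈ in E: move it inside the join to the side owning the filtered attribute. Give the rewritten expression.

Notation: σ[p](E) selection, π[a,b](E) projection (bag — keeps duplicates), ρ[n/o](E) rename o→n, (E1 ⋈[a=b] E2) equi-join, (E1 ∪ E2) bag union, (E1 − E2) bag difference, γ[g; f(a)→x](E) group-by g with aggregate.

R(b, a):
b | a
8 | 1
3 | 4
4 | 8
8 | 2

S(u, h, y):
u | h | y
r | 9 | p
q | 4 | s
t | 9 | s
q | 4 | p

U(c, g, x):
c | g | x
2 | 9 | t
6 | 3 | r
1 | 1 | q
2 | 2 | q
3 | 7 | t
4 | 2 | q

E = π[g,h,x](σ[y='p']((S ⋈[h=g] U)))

σ filters on y, owned by the left side.
E' = π[g,h,x]((σ[y='p'](S) ⋈[h=g] U))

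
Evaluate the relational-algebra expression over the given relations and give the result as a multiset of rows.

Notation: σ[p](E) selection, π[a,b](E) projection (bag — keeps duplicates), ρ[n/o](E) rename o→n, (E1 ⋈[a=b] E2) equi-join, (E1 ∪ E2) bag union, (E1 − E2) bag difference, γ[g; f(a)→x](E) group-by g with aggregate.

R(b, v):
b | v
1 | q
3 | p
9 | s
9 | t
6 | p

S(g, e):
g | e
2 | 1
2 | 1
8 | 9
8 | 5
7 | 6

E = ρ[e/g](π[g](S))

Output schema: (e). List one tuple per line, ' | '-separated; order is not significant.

Per-node cardinality:
  S → 5
  π[g](S) → 5
  ρ[e/g](π[g](S)) → 5

== RESULT ==
e
2
2
7
8
8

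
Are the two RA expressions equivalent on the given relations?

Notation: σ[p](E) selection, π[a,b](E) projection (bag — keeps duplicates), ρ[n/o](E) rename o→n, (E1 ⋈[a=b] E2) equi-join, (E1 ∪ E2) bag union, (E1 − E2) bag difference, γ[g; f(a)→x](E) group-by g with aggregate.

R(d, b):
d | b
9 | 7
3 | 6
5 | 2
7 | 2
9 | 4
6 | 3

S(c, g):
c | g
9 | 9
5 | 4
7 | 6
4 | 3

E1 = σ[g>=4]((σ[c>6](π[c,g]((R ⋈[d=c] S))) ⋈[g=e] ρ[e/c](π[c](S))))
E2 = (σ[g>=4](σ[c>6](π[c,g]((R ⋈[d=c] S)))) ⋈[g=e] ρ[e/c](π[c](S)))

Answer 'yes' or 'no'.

E1 per-node cardinality:
  R → 6
  S → 4
  (R ⋈[d=c] S) → 4
  π[c,g]((R ⋈[d=c] S)) → 4
  σ[c>6](π[c,g]((R ⋈[d=c] S))) → 3
  S → 4
  π[c](S) → 4
  ρ[e/c](π[c](S)) → 4
  (σ[c>6](π[c,g]((R ⋈[d=c] S))) ⋈[g=e] ρ[e/c](π[c](S))) → 2
  σ[g>=4]((σ[c>6](π[c,g]((R ⋈[d=c] S))) ⋈[g=e] ρ[e/c](π[c](S)))) → 2
E2 per-node cardinality:
  R → 6
  S → 4
  (R ⋈[d=c] S) → 4
  π[c,g]((R ⋈[d=c] S)) → 4
  σ[c>6](π[c,g]((R ⋈[d=c] S))) → 3
  σ[g>=4](σ[c>6](π[c,g]((R ⋈[d=c] S)))) → 3
  S → 4
  π[c](S) → 4
  ρ[e/c](π[c](S)) → 4
  (σ[g>=4](σ[c>6](π[c,g]((R ⋈[d=c] S)))) ⋈[g=e] ρ[e/c](π[c](S))) → 2

E1 and E2 produce the same multiset:
c | g | e
9 | 9 | 9
9 | 9 | 9

yes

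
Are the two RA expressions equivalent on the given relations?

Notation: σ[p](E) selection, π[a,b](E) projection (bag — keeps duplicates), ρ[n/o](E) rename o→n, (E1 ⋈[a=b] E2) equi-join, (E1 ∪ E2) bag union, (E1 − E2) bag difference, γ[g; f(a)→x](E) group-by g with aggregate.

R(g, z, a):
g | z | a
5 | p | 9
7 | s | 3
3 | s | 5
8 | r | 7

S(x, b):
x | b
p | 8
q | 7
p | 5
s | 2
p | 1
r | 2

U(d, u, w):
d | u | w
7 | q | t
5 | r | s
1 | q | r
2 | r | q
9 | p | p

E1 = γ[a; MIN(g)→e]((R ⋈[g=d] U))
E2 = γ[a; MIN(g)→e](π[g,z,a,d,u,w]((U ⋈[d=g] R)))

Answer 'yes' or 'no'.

E1 stepwise |·|:
  R → 4
  U → 5
  (R ⋈[g=d] U) → 2
  γ[a; MIN(g)→e]((R ⋈[g=d] U)) → 2
E2 stepwise |·|:
  U → 5
  R → 4
  (U ⋈[d=g] R) → 2
  π[g,z,a,d,u,w]((U ⋈[d=g] R)) → 2
  γ[a; MIN(g)→e](π[g,z,a,d,u,w]((U ⋈[d=g] R))) → 2

E1 and E2 produce the same multiset:
a | e
3 | 7
9 | 5

yes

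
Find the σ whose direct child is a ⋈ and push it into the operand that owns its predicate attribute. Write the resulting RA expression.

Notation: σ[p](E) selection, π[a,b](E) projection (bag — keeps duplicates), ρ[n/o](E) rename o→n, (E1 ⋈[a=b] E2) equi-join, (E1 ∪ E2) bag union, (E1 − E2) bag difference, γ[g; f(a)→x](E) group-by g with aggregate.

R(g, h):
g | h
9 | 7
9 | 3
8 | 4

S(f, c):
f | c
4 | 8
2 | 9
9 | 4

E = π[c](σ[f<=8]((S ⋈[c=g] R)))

σ filters on f, owned by the left side.
E' = π[c]((σ[f<=8](S) ⋈[c=g] R))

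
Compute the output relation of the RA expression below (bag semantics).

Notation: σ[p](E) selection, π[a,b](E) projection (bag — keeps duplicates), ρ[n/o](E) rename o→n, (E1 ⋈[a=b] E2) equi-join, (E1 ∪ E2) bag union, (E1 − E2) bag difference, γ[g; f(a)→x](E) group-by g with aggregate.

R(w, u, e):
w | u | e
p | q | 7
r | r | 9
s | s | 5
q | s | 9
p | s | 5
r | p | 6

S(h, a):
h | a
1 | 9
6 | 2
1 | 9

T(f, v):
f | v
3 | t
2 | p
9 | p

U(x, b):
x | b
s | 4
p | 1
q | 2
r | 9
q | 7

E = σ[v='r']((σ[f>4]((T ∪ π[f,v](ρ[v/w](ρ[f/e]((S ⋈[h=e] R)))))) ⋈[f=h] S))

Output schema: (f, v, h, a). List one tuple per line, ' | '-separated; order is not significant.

Stepwise |·|:
  T → 3
  S → 3
  R → 6
  (S ⋈[h=e] R) → 1
  ρ[f/e]((S ⋈[h=e] R)) → 1
  ρ[v/w](ρ[f/e]((S ⋈[h=e] R))) → 1
  π[f,v](ρ[v/w](ρ[f/e]((S ⋈[h=e] R)))) → 1
  (T ∪ π[f,v](ρ[v/w](ρ[f/e]((S ⋈[h=e] R))))) → 4
  σ[f>4]((T ∪ π[f,v](ρ[v/w](ρ[f/e]((S ⋈[h=e] R)))))) → 2
  S → 3
  (σ[f>4]((T ∪ π[f,v](ρ[v/w](ρ[f/e]((S ⋈[h=e] R)))))) ⋈[f=h] S) → 1
  σ[v='r']((σ[f>4]((T ∪ π[f,v](ρ[v/w](ρ[f/e]((S ⋈[h=e] R)))))) ⋈[f=h] S)) → 1

== RESULT ==
f | v | h | a
6 | r | 6 | 2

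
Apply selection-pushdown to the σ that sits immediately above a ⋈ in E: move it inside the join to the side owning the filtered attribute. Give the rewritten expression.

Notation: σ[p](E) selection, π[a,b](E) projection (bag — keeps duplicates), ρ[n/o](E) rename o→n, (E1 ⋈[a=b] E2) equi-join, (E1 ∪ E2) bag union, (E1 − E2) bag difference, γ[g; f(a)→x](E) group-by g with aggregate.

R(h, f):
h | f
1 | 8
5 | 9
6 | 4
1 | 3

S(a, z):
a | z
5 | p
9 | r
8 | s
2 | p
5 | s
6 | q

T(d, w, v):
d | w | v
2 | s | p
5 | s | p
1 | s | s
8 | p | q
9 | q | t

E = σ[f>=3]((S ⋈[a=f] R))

σ filters on f, owned by the right side.
E' = (S ⋈[a=f] σ[f>=3](R))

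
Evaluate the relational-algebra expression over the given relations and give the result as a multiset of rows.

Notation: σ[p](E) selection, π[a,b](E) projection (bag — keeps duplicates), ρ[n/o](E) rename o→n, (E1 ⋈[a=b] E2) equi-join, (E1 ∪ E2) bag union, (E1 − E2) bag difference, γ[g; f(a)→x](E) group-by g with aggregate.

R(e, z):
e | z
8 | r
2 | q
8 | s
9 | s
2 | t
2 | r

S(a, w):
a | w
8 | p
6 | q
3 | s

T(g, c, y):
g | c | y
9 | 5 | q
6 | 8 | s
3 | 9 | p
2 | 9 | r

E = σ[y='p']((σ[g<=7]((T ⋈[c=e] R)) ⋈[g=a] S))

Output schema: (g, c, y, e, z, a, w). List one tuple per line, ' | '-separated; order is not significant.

Subexpression sizes:
  T → 4
  R → 6
  (T ⋈[c=e] R) → 4
  σ[g<=7]((T ⋈[c=e] R)) → 4
  S → 3
  (σ[g<=7]((T ⋈[c=e] R)) ⋈[g=a] S) → 3
  σ[y='p']((σ[g<=7]((T ⋈[c=e] R)) ⋈[g=a] S)) → 1

== RESULT ==
g | c | y | e | z | a | w
3 | 9 | p | 9 | s | 3 | s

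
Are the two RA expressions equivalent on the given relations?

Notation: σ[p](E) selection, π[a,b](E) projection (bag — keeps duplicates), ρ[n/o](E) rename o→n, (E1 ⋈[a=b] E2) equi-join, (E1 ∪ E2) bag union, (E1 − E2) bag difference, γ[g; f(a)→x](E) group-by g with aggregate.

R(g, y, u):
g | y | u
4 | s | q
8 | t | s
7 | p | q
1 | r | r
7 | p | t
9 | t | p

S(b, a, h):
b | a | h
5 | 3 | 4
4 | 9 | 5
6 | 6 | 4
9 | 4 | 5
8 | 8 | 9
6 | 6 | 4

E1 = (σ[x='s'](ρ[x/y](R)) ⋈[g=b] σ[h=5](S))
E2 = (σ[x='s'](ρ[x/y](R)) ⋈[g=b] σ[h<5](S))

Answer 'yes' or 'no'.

E1 row counts bottom-up:
  R → 6
  ρ[x/y](R) → 6
  σ[x='s'](ρ[x/y](R)) → 1
  S → 6
  σ[h=5](S) → 2
  (σ[x='s'](ρ[x/y](R)) ⋈[g=b] σ[h=5](S)) → 1
E2 row counts bottom-up:
  R → 6
  ρ[x/y](R) → 6
  σ[x='s'](ρ[x/y](R)) → 1
  S → 6
  σ[h<5](S) → 3
  (σ[x='s'](ρ[x/y](R)) ⋈[g=b] σ[h<5](S)) → 0

E1 result:
g | x | u | b | a | h
4 | s | q | 4 | 9 | 5
E2 result:
g | x | u | b | a | h
(0 rows)
Witness: (4, 's', 'q', 4, 9, 5) appears 1× in E1 but 0× in E2.

no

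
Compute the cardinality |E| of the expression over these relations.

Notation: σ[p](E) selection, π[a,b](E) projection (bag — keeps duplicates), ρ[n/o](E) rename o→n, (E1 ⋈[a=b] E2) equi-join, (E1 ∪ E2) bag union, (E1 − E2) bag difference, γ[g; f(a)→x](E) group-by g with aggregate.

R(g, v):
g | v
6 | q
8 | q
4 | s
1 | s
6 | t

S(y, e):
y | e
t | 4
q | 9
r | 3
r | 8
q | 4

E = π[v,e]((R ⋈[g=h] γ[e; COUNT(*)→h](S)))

Row counts bottom-up:
  R → 5
  S → 5
  γ[e; COUNT(*)→h](S) → 4
  (R ⋈[g=h] γ[e; COUNT(*)→h](S)) → 3
  π[v,e]((R ⋈[g=h] γ[e; COUNT(*)→h](S))) → 3

|E| = 3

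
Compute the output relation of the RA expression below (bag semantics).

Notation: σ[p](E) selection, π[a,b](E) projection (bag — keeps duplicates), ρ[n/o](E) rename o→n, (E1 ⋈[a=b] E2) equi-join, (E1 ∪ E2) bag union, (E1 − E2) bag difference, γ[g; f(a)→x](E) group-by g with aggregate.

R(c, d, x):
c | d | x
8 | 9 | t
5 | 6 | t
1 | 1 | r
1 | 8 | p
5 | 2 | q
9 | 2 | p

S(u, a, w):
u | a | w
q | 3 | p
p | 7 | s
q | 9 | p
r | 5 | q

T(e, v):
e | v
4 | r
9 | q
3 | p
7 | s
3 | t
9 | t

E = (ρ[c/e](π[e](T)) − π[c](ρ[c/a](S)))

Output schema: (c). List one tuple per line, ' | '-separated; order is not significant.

Per-node cardinality:
  T → 6
  π[e](T) → 6
  ρ[c/e](π[e](T)) → 6
  S → 4
  ρ[c/a](S) → 4
  π[c](ρ[c/a](S)) → 4
  (ρ[c/e](π[e](T)) − π[c](ρ[c/a](S))) → 3

== RESULT ==
c
3
4
9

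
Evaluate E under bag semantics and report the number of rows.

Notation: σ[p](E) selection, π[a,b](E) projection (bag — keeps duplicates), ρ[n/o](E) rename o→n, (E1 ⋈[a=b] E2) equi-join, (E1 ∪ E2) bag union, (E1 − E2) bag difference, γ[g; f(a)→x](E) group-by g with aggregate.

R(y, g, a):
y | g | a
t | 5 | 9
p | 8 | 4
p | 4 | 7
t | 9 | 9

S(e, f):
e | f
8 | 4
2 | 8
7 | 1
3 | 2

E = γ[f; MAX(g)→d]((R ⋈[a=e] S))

Stepwise |·|:
  R → 4
  S → 4
  (R ⋈[a=e] S) → 1
  γ[f; MAX(g)→d]((R ⋈[a=e] S)) → 1

|E| = 1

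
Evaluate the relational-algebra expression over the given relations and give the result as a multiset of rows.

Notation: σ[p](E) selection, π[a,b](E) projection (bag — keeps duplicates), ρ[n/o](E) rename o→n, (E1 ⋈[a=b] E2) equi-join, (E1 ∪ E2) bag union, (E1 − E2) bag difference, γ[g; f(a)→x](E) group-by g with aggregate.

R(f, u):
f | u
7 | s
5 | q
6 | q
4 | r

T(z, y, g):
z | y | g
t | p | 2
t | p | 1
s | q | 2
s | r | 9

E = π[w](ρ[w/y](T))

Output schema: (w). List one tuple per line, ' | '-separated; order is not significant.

Stepwise |·|:
  T → 4
  ρ[w/y](T) → 4
  π[w](ρ[w/y](T)) → 4

== RESULT ==
w
p
p
q
r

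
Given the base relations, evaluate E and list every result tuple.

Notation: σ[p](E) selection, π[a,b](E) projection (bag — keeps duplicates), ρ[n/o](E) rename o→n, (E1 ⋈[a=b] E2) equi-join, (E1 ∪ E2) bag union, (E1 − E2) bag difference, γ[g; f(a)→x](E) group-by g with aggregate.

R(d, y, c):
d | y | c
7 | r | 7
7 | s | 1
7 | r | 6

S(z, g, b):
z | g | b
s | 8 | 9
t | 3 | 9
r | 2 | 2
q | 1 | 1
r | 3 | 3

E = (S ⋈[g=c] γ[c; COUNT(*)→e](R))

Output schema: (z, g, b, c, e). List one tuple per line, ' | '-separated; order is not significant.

Subexpression sizes:
  S → 5
  R → 3
  γ[c; COUNT(*)→e](R) → 3
  (S ⋈[g=c] γ[c; COUNT(*)→e](R)) → 1

== RESULT ==
z | g | b | c | e
q | 1 | 1 | 1 | 1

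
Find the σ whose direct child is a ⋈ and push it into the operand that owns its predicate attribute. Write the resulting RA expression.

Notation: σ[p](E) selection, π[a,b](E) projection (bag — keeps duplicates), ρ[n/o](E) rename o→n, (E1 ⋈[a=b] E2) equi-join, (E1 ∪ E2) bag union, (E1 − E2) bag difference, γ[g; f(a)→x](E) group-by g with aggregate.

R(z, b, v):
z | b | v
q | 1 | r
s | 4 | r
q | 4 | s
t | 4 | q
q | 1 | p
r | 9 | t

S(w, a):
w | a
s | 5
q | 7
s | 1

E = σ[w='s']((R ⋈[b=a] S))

σ filters on w, owned by the right side.
E' = (R ⋈[b=a] σ[w='s'](S))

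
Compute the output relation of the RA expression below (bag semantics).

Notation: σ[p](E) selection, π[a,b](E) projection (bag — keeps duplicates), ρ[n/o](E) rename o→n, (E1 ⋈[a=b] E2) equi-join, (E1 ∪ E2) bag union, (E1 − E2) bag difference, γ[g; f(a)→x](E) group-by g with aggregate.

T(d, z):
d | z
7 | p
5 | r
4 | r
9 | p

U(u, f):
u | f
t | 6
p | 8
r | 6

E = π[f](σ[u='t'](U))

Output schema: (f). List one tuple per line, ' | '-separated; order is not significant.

Stepwise |·|:
  U → 3
  σ[u='t'](U) → 1
  π[f](σ[u='t'](U)) → 1

== RESULT ==
f
6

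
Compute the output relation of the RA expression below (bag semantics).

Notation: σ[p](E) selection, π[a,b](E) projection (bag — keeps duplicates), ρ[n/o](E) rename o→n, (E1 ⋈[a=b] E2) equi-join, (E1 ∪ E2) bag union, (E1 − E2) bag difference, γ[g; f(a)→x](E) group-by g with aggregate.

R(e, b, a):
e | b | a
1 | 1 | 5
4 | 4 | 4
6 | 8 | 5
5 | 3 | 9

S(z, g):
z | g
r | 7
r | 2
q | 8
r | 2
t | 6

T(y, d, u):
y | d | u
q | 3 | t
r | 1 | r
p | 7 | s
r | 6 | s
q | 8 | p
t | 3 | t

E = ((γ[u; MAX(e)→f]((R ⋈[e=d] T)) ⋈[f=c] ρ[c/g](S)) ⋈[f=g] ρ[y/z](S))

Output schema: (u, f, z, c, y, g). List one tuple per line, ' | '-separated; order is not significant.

Row counts bottom-up:
  R → 4
  T → 6
  (R ⋈[e=d] T) → 2
  γ[u; MAX(e)→f]((R ⋈[e=d] T)) → 2
  S → 5
  ρ[c/g](S) → 5
  (γ[u; MAX(e)→f]((R ⋈[e=d] T)) ⋈[f=c] ρ[c/g](S)) → 1
  S → 5
  ρ[y/z](S) → 5
  ((γ[u; MAX(e)→f]((R ⋈[e=d] T)) ⋈[f=c] ρ[c/g](S)) ⋈[f=g] ρ[y/z](S)) → 1

== RESULT ==
u | f | z | c | y | g
s | 6 | t | 6 | t | 6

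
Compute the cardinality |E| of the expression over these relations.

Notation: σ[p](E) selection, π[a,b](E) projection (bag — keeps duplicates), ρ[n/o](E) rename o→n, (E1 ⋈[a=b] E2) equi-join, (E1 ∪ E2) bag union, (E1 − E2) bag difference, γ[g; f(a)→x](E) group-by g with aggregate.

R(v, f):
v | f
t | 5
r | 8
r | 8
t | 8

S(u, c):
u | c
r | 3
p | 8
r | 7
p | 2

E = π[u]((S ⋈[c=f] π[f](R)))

Row counts bottom-up:
  S → 4
  R → 4
  π[f](R) → 4
  (S ⋈[c=f] π[f](R)) → 3
  π[u]((S ⋈[c=f] π[f](R))) → 3

|E| = 3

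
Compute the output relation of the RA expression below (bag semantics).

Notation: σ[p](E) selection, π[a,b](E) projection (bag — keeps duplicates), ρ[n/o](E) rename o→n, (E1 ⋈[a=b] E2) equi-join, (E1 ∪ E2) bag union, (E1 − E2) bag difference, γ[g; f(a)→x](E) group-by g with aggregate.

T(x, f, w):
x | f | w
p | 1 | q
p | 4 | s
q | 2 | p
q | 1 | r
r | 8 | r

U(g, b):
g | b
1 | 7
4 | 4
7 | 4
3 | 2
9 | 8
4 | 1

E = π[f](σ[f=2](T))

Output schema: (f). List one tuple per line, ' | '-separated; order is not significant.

Per-node cardinality:
  T → 5
  σ[f=2](T) → 1
  π[f](σ[f=2](T)) → 1

== RESULT ==
f
2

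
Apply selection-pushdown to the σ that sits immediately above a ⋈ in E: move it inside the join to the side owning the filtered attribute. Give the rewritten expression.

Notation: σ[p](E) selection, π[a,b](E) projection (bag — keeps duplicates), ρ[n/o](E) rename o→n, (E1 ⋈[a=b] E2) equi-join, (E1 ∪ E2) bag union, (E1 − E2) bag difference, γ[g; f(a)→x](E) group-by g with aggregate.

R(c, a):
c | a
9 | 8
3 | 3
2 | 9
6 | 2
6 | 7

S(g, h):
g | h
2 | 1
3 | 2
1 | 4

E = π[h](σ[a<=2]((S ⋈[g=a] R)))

σ filters on a, owned by the right side.
E' = π[h]((S ⋈[g=a] σ[a<=2](R)))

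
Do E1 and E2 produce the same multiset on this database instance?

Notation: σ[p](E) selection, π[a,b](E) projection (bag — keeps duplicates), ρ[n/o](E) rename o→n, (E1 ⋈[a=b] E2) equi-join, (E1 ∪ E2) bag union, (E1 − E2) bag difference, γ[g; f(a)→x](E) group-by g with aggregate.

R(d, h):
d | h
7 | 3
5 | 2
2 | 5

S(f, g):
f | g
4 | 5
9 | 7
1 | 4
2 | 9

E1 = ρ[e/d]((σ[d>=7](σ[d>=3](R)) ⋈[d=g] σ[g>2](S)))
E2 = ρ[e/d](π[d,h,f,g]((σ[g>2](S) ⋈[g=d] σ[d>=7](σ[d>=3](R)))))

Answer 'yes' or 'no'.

E1 stepwise |·|:
  R → 3
  σ[d>=3](R) → 2
  σ[d>=7](σ[d>=3](R)) → 1
  S → 4
  σ[g>2](S) → 4
  (σ[d>=7](σ[d>=3](R)) ⋈[d=g] σ[g>2](S)) → 1
  ρ[e/d]((σ[d>=7](σ[d>=3](R)) ⋈[d=g] σ[g>2](S))) → 1
E2 stepwise |·|:
  S → 4
  σ[g>2](S) → 4
  R → 3
  σ[d>=3](R) → 2
  σ[d>=7](σ[d>=3](R)) → 1
  (σ[g>2](S) ⋈[g=d] σ[d>=7](σ[d>=3](R))) → 1
  π[d,h,f,g]((σ[g>2](S) ⋈[g=d] σ[d>=7](σ[d>=3](R)))) → 1
  ρ[e/d](π[d,h,f,g]((σ[g>2](S) ⋈[g=d] σ[d>=7](σ[d>=3](R))))) → 1

E1 and E2 produce the same multiset:
e | h | f | g
7 | 3 | 9 | 7

yes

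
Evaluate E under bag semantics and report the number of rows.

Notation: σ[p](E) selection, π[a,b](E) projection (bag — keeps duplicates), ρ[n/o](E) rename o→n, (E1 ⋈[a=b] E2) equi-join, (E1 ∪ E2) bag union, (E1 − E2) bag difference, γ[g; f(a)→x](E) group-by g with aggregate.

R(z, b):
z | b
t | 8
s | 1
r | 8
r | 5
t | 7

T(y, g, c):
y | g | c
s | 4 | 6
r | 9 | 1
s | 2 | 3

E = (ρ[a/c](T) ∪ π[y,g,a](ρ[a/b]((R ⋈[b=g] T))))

Row counts bottom-up:
  T → 3
  ρ[a/c](T) → 3
  R → 5
  T → 3
  (R ⋈[b=g] T) → 0
  ρ[a/b]((R ⋈[b=g] T)) → 0
  π[y,g,a](ρ[a/b]((R ⋈[b=g] T))) → 0
  (ρ[a/c](T) ∪ π[y,g,a](ρ[a/b]((R ⋈[b=g] T)))) → 3

|E| = 3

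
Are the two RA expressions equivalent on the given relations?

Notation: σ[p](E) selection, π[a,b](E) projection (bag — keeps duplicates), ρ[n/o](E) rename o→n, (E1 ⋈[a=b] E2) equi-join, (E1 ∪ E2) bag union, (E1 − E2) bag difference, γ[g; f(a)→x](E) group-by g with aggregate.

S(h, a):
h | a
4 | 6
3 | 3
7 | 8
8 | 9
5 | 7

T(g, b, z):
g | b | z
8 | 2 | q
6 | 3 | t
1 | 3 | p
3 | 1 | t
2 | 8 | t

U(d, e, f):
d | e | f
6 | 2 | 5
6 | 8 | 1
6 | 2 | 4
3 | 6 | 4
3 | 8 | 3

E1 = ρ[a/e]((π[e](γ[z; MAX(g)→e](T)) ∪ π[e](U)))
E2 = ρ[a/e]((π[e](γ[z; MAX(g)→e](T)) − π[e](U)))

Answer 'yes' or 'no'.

E1 stepwise |·|:
  T → 5
  γ[z; MAX(g)→e](T) → 3
  π[e](γ[z; MAX(g)→e](T)) → 3
  U → 5
  π[e](U) → 5
  (π[e](γ[z; MAX(g)→e](T)) ∪ π[e](U)) → 8
  ρ[a/e]((π[e](γ[z; MAX(g)→e](T)) ∪ π[e](U))) → 8
E2 stepwise |·|:
  T → 5
  γ[z; MAX(g)→e](T) → 3
  π[e](γ[z; MAX(g)→e](T)) → 3
  U → 5
  π[e](U) → 5
  (π[e](γ[z; MAX(g)→e](T)) − π[e](U)) → 1
  ρ[a/e]((π[e](γ[z; MAX(g)→e](T)) − π[e](U))) → 1

E1 result:
a
1
2
2
6
6
8
8
8
E2 result:
a
1
Witness: (6,) appears 2× in E1 but 0× in E2.

no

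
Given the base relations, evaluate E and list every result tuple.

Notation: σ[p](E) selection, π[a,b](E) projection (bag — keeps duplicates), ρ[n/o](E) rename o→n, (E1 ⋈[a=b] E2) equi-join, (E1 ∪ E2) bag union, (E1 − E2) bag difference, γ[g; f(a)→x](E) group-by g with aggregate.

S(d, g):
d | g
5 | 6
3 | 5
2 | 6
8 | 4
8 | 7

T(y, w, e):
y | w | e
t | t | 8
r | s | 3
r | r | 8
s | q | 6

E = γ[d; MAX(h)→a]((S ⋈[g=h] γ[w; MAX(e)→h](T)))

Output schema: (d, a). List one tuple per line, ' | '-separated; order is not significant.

Per-node cardinality:
  S → 5
  T → 4
  γ[w; MAX(e)→h](T) → 4
  (S ⋈[g=h] γ[w; MAX(e)→h](T)) → 2
  γ[d; MAX(h)→a]((S ⋈[g=h] γ[w; MAX(e)→h](T))) → 2

== RESULT ==
d | a
2 | 6
5 | 6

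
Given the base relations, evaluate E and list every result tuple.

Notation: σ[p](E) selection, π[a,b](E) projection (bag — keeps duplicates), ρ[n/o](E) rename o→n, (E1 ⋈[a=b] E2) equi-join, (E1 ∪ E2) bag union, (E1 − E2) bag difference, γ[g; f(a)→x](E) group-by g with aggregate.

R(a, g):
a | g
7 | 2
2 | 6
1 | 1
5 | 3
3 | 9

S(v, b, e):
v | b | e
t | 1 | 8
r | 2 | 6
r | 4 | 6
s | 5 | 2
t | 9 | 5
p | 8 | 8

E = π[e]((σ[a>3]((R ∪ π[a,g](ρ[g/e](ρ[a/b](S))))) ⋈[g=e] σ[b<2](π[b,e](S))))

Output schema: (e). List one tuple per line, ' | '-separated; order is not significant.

Subexpression sizes:
  R → 5
  S → 6
  ρ[a/b](S) → 6
  ρ[g/e](ρ[a/b](S)) → 6
  π[a,g](ρ[g/e](ρ[a/b](S))) → 6
  (R ∪ π[a,g](ρ[g/e](ρ[a/b](S)))) → 11
  σ[a>3]((R ∪ π[a,g](ρ[g/e](ρ[a/b](S))))) → 6
  S → 6
  π[b,e](S) → 6
  σ[b<2](π[b,e](S)) → 1
  (σ[a>3]((R ∪ π[a,g](ρ[g/e](ρ[a/b](S))))) ⋈[g=e] σ[b<2](π[b,e](S))) → 1
  π[e]((σ[a>3]((R ∪ π[a,g](ρ[g/e](ρ[a/b](S))))) ⋈[g=e] σ[b<2](π[b,e](S)))) → 1

== RESULT ==
e
8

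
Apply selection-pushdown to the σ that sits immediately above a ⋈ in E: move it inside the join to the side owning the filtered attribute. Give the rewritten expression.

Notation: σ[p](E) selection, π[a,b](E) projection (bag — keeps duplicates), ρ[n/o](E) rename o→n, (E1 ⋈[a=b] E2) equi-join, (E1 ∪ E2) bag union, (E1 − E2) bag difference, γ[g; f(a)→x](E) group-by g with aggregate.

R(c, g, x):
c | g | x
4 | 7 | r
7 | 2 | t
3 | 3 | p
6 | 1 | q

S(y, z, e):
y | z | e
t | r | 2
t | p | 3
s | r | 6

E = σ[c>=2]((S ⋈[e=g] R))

σ filters on c, owned by the right side.
E' = (S ⋈[e=g] σ[c>=2](R))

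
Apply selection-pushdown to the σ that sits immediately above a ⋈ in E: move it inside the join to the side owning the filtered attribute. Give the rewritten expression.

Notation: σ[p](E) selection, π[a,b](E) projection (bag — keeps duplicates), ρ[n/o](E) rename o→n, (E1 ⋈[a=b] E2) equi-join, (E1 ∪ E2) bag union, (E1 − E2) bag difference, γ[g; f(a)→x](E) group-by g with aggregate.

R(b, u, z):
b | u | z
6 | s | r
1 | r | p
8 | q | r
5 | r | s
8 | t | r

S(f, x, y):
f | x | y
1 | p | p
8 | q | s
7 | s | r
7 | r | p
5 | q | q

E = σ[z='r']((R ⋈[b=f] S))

σ filters on z, owned by the left side.
E' = (σ[z='r'](R) ⋈[b=f] S)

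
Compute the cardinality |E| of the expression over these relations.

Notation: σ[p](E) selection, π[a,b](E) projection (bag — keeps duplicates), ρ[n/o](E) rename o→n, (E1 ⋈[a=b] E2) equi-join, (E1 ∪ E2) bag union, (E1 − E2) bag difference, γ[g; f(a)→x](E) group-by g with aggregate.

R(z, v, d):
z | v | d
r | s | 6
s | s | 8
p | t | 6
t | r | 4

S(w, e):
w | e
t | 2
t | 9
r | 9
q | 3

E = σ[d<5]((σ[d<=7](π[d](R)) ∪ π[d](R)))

Subexpression sizes:
  R → 4
  π[d](R) → 4
  σ[d<=7](π[d](R)) → 3
  R → 4
  π[d](R) → 4
  (σ[d<=7](π[d](R)) ∪ π[d](R)) → 7
  σ[d<5]((σ[d<=7](π[d](R)) ∪ π[d](R))) → 2

|E| = 2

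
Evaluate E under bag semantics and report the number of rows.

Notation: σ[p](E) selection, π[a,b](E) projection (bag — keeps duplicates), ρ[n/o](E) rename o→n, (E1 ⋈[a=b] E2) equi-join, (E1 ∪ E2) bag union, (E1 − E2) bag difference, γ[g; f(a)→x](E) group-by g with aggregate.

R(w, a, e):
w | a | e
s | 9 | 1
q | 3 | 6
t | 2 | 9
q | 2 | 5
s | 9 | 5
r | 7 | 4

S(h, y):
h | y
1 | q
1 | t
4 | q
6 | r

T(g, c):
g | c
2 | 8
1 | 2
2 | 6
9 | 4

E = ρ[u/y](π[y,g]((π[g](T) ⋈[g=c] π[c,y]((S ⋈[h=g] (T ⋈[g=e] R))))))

Subexpression sizes:
  T → 4
  π[g](T) → 4
  S → 4
  T → 4
  R → 6
  (T ⋈[g=e] R) → 2
  (S ⋈[h=g] (T ⋈[g=e] R)) → 2
  π[c,y]((S ⋈[h=g] (T ⋈[g=e] R))) → 2
  (π[g](T) ⋈[g=c] π[c,y]((S ⋈[h=g] (T ⋈[g=e] R)))) → 4
  π[y,g]((π[g](T) ⋈[g=c] π[c,y]((S ⋈[h=g] (T ⋈[g=e] R))))) → 4
  ρ[u/y](π[y,g]((π[g](T) ⋈[g=c] π[c,y]((S ⋈[h=g] (T ⋈[g=e] R)))))) → 4

|E| = 4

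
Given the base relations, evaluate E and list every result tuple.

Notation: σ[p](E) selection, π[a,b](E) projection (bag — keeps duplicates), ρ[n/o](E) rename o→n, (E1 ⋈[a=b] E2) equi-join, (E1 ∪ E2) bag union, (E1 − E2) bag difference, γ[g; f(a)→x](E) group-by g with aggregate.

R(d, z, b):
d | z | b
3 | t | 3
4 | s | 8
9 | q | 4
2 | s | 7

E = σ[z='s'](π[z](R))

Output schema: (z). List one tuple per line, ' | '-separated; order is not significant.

Stepwise |·|:
  R → 4
  π[z](R) → 4
  σ[z='s'](π[z](R)) → 2

== RESULT ==
z
s
s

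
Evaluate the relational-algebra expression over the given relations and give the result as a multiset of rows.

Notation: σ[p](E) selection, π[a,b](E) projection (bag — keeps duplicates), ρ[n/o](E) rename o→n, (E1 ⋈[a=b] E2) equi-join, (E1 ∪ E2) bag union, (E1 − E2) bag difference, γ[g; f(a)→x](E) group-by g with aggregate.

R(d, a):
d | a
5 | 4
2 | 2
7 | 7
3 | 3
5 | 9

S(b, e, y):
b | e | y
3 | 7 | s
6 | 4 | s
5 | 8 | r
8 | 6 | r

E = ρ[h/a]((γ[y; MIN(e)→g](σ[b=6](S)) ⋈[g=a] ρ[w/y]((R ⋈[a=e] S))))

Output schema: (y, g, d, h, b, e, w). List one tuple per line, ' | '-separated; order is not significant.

Per-node cardinality:
  S → 4
  σ[b=6](S) → 1
  γ[y; MIN(e)→g](σ[b=6](S)) → 1
  R → 5
  S → 4
  (R ⋈[a=e] S) → 2
  ρ[w/y]((R ⋈[a=e] S)) → 2
  (γ[y; MIN(e)→g](σ[b=6](S)) ⋈[g=a] ρ[w/y]((R ⋈[a=e] S))) → 1
  ρ[h/a]((γ[y; MIN(e)→g](σ[b=6](S)) ⋈[g=a] ρ[w/y]((R ⋈[a=e] S)))) → 1

== RESULT ==
y | g | d | h | b | e | w
s | 4 | 5 | 4 | 6 | 4 | s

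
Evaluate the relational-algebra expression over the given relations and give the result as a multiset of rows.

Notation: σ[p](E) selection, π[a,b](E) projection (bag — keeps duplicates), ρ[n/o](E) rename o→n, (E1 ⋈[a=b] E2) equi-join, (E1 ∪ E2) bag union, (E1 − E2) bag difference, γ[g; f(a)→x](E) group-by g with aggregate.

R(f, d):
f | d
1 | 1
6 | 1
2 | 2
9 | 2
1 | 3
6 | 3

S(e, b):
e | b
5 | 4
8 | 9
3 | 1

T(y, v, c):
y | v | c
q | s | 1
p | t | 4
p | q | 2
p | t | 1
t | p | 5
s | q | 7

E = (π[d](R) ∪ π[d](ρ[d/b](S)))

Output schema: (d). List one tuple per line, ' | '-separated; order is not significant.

Row counts bottom-up:
  R → 6
  π[d](R) → 6
  S → 3
  ρ[d/b](S) → 3
  π[d](ρ[d/b](S)) → 3
  (π[d](R) ∪ π[d](ρ[d/b](S))) → 9

== RESULT ==
d
1
1
1
2
2
3
3
4
9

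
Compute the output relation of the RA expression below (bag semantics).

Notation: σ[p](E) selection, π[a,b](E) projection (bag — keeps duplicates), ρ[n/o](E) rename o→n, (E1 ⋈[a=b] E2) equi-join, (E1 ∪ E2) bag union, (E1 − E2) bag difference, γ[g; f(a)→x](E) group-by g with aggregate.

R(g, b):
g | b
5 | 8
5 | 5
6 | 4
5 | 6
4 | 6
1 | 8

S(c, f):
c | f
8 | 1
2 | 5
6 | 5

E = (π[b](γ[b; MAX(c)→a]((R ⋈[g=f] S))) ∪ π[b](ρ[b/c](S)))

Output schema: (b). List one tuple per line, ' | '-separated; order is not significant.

Stepwise |·|:
  R → 6
  S → 3
  (R ⋈[g=f] S) → 7
  γ[b; MAX(c)→a]((R ⋈[g=f] S)) → 3
  π[b](γ[b; MAX(c)→a]((R ⋈[g=f] S))) → 3
  S → 3
  ρ[b/c](S) → 3
  π[b](ρ[b/c](S)) → 3
  (π[b](γ[b; MAX(c)→a]((R ⋈[g=f] S))) ∪ π[b](ρ[b/c](S))) → 6

== RESULT ==
b
2
5
6
6
8
8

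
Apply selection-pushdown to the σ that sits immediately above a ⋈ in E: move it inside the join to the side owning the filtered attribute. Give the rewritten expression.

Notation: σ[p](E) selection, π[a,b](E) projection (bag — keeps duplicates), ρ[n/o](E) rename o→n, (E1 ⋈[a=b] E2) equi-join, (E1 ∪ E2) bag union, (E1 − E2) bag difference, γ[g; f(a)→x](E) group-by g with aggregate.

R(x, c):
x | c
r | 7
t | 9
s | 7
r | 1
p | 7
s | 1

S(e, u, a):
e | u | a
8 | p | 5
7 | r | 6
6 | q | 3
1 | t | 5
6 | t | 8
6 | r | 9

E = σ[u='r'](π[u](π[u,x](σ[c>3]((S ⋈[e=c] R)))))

σ filters on c, owned by the right side.
E' = σ[u='r'](π[u](π[u,x]((S ⋈[e=c] σ[c>3](R)))))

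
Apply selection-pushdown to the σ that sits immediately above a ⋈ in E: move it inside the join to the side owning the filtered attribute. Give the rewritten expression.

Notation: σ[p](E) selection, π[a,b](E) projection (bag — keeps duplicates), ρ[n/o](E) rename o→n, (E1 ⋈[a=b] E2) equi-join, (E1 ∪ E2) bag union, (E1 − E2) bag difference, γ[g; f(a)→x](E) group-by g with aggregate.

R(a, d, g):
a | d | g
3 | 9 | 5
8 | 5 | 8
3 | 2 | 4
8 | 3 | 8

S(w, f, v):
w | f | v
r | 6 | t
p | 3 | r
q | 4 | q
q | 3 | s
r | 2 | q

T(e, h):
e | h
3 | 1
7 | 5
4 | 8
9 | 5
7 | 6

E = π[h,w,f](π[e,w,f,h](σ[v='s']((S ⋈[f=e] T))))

σ filters on v, owned by the left side.
E' = π[h,w,f](π[e,w,f,h]((σ[v='s'](S) ⋈[f=e] T)))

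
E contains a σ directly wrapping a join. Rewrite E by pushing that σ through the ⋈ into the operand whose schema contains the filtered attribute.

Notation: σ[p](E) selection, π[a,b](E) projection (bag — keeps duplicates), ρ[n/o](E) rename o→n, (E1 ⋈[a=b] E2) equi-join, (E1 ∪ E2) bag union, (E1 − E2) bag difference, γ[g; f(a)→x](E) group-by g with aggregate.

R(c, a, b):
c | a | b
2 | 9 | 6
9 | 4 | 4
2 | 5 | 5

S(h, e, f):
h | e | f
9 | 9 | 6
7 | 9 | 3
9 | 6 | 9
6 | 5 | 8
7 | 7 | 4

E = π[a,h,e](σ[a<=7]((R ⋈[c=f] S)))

σ filters on a, owned by the left side.
E' = π[a,h,e]((σ[a<=7](R) ⋈[c=f] S))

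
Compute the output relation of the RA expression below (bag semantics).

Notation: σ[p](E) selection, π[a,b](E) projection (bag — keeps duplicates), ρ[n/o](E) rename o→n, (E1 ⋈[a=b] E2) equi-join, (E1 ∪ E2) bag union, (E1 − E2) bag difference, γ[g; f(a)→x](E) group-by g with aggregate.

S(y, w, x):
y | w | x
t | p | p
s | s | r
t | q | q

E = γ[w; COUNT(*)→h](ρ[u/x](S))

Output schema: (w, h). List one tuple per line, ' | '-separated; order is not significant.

Stepwise |·|:
  S → 3
  ρ[u/x](S) → 3
  γ[w; COUNT(*)→h](ρ[u/x](S)) → 3

== RESULT ==
w | h
p | 1
q | 1
s | 1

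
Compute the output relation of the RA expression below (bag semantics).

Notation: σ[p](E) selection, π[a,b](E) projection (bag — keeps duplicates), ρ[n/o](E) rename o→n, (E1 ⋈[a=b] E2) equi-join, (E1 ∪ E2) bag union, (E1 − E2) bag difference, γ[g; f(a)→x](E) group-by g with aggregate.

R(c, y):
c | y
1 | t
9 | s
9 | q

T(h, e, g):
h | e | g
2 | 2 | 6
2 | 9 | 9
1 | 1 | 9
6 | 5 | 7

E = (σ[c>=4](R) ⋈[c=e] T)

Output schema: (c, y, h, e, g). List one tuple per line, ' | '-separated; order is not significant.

Subexpression sizes:
  R → 3
  σ[c>=4](R) → 2
  T → 4
  (σ[c>=4](R) ⋈[c=e] T) → 2

== RESULT ==
c | y | h | e | g
9 | q | 2 | 9 | 9
9 | s | 2 | 9 | 9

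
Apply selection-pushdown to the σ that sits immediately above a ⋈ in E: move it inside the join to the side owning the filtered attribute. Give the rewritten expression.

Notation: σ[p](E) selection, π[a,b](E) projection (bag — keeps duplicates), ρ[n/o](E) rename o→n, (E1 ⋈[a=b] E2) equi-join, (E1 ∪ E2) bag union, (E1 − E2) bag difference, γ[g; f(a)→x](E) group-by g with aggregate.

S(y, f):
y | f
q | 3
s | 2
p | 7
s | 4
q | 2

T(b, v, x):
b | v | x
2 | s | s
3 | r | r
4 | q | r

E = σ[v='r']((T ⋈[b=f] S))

σ filters on v, owned by the left side.
E' = (σ[v='r'](T) ⋈[b=f] S)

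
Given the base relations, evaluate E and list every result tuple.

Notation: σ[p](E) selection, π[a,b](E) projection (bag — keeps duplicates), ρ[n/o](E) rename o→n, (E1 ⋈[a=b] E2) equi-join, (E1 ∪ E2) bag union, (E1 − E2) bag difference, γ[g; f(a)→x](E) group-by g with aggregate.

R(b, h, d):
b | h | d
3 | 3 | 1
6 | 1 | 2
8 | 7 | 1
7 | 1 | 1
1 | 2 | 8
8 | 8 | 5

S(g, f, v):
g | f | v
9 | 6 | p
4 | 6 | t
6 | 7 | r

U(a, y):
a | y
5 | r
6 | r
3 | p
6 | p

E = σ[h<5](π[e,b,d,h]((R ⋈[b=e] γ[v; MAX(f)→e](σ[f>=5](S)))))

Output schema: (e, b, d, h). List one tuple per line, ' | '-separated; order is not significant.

Per-node cardinality:
  R → 6
  S → 3
  σ[f>=5](S) → 3
  γ[v; MAX(f)→e](σ[f>=5](S)) → 3
  (R ⋈[b=e] γ[v; MAX(f)→e](σ[f>=5](S))) → 3
  π[e,b,d,h]((R ⋈[b=e] γ[v; MAX(f)→e](σ[f>=5](S)))) → 3
  σ[h<5](π[e,b,d,h]((R ⋈[b=e] γ[v; MAX(f)→e](σ[f>=5](S))))) → 3

== RESULT ==
e | b | d | h
6 | 6 | 2 | 1
6 | 6 | 2 | 1
7 | 7 | 1 | 1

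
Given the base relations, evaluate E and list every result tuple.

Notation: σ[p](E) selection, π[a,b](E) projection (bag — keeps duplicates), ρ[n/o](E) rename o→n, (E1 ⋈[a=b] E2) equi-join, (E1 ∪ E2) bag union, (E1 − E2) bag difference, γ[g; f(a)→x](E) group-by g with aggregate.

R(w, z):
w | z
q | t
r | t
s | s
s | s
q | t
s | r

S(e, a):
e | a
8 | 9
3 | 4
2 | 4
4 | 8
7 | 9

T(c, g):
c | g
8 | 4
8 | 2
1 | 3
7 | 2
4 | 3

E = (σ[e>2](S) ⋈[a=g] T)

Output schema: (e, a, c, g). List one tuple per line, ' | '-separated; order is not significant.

Per-node cardinality:
  S → 5
  σ[e>2](S) → 4
  T → 5
  (σ[e>2](S) ⋈[a=g] T) → 1

== RESULT ==
e | a | c | g
3 | 4 | 8 | 4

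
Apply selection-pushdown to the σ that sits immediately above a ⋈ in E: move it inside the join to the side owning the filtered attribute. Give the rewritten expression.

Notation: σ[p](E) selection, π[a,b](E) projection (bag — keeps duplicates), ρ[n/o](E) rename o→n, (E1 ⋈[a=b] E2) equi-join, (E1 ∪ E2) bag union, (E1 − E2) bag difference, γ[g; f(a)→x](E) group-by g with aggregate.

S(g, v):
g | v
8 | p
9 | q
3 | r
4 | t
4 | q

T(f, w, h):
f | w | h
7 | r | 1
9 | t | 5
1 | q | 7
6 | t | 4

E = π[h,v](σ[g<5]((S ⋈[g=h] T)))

σ filters on g, owned by the left side.
E' = π[h,v]((σ[g<5](S) ⋈[g=h] T))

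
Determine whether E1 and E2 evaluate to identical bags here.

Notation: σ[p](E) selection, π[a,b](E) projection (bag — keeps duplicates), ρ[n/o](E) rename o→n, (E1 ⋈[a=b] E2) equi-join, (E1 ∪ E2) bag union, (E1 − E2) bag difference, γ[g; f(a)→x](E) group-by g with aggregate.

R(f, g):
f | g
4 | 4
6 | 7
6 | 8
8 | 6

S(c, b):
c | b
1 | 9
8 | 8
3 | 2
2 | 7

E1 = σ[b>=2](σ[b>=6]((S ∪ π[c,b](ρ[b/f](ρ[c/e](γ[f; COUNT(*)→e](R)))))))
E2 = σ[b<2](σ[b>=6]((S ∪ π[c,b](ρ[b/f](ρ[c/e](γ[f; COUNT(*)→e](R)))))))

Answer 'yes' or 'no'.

E1 stepwise |·|:
  S → 4
  R → 4
  γ[f; COUNT(*)→e](R) → 3
  ρ[c/e](γ[f; COUNT(*)→e](R)) → 3
  ρ[b/f](ρ[c/e](γ[f; COUNT(*)→e](R))) → 3
  π[c,b](ρ[b/f](ρ[c/e](γ[f; COUNT(*)→e](R)))) → 3
  (S ∪ π[c,b](ρ[b/f](ρ[c/e](γ[f; COUNT(*)→e](R))))) → 7
  σ[b>=6]((S ∪ π[c,b](ρ[b/f](ρ[c/e](γ[f; COUNT(*)→e](R)))))) → 5
  σ[b>=2](σ[b>=6]((S ∪ π[c,b](ρ[b/f](ρ[c/e](γ[f; COUNT(*)→e](R))))))) → 5
E2 stepwise |·|:
  S → 4
  R → 4
  γ[f; COUNT(*)→e](R) → 3
  ρ[c/e](γ[f; COUNT(*)→e](R)) → 3
  ρ[b/f](ρ[c/e](γ[f; COUNT(*)→e](R))) → 3
  π[c,b](ρ[b/f](ρ[c/e](γ[f; COUNT(*)→e](R)))) → 3
  (S ∪ π[c,b](ρ[b/f](ρ[c/e](γ[f; COUNT(*)→e](R))))) → 7
  σ[b>=6]((S ∪ π[c,b](ρ[b/f](ρ[c/e](γ[f; COUNT(*)→e](R)))))) → 5
  σ[b<2](σ[b>=6]((S ∪ π[c,b](ρ[b/f](ρ[c/e](γ[f; COUNT(*)→e](R))))))) → 0

E1 result:
c | b
1 | 8
1 | 9
2 | 6
2 | 7
8 | 8
E2 result:
c | b
(0 rows)
Witness: (8, 8) appears 1× in E1 but 0× in E2.

no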